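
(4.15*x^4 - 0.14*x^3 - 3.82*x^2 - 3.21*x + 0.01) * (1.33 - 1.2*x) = -4.98*x^5 + 5.6875*x^4 + 4.3978*x^3 - 1.2286*x^2 - 4.2813*x + 0.0133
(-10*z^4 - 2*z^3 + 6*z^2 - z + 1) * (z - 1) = -10*z^5 + 8*z^4 + 8*z^3 - 7*z^2 + 2*z - 1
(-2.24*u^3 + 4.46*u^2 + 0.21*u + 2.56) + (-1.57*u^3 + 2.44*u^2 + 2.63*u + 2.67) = -3.81*u^3 + 6.9*u^2 + 2.84*u + 5.23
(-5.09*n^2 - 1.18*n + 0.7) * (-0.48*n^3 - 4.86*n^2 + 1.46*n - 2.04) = 2.4432*n^5 + 25.3038*n^4 - 2.0326*n^3 + 5.2588*n^2 + 3.4292*n - 1.428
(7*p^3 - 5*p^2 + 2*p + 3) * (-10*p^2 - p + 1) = -70*p^5 + 43*p^4 - 8*p^3 - 37*p^2 - p + 3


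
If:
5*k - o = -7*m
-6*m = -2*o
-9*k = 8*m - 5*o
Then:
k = 0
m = 0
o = 0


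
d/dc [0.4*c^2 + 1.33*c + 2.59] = 0.8*c + 1.33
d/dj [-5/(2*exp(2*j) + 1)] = 20*exp(2*j)/(2*exp(2*j) + 1)^2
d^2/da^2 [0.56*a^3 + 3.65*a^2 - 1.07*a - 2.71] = 3.36*a + 7.3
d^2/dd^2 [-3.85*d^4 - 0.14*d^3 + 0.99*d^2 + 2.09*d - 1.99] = -46.2*d^2 - 0.84*d + 1.98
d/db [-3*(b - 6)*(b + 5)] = 3 - 6*b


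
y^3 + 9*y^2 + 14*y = y*(y + 2)*(y + 7)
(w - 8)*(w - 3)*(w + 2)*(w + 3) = w^4 - 6*w^3 - 25*w^2 + 54*w + 144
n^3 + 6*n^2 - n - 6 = (n - 1)*(n + 1)*(n + 6)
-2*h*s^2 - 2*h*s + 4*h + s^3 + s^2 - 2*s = (-2*h + s)*(s - 1)*(s + 2)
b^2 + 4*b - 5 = (b - 1)*(b + 5)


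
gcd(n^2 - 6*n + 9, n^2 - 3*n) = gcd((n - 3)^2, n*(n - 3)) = n - 3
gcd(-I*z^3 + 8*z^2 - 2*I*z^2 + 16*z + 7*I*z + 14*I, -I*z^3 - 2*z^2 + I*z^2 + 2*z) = 1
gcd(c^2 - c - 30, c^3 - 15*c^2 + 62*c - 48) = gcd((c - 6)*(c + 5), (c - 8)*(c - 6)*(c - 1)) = c - 6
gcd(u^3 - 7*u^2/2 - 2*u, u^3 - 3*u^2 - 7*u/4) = u^2 + u/2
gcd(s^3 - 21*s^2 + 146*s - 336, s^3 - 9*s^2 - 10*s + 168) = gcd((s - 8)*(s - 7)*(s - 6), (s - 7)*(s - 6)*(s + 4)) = s^2 - 13*s + 42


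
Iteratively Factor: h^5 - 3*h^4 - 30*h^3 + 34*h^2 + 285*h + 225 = (h + 3)*(h^4 - 6*h^3 - 12*h^2 + 70*h + 75) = (h - 5)*(h + 3)*(h^3 - h^2 - 17*h - 15) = (h - 5)^2*(h + 3)*(h^2 + 4*h + 3) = (h - 5)^2*(h + 1)*(h + 3)*(h + 3)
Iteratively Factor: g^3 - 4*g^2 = (g)*(g^2 - 4*g) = g^2*(g - 4)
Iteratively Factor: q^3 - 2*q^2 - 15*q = (q)*(q^2 - 2*q - 15) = q*(q + 3)*(q - 5)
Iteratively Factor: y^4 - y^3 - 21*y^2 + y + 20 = (y - 1)*(y^3 - 21*y - 20) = (y - 1)*(y + 1)*(y^2 - y - 20) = (y - 1)*(y + 1)*(y + 4)*(y - 5)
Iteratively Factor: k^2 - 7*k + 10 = (k - 2)*(k - 5)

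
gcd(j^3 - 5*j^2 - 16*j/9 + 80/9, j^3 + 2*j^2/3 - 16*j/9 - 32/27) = j^2 - 16/9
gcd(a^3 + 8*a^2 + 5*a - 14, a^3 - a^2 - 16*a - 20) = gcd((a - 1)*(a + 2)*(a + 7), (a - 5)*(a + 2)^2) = a + 2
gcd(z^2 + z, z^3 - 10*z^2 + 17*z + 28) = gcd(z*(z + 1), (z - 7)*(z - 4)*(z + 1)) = z + 1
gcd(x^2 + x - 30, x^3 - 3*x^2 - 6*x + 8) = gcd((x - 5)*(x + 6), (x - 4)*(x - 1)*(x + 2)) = 1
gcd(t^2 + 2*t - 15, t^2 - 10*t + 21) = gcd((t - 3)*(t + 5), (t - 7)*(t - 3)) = t - 3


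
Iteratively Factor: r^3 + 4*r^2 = (r)*(r^2 + 4*r) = r^2*(r + 4)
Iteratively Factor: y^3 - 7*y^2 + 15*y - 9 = (y - 3)*(y^2 - 4*y + 3) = (y - 3)*(y - 1)*(y - 3)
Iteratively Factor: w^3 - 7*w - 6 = (w + 2)*(w^2 - 2*w - 3) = (w - 3)*(w + 2)*(w + 1)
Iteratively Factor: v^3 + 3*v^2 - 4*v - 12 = (v + 3)*(v^2 - 4) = (v - 2)*(v + 3)*(v + 2)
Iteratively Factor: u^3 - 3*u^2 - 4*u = (u - 4)*(u^2 + u) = (u - 4)*(u + 1)*(u)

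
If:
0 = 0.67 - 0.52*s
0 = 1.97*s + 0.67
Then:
No Solution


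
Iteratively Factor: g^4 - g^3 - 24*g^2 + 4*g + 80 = (g - 5)*(g^3 + 4*g^2 - 4*g - 16) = (g - 5)*(g - 2)*(g^2 + 6*g + 8) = (g - 5)*(g - 2)*(g + 2)*(g + 4)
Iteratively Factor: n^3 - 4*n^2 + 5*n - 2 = (n - 2)*(n^2 - 2*n + 1) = (n - 2)*(n - 1)*(n - 1)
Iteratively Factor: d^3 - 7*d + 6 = (d - 2)*(d^2 + 2*d - 3) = (d - 2)*(d - 1)*(d + 3)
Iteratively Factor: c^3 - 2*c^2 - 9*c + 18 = (c - 2)*(c^2 - 9) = (c - 2)*(c + 3)*(c - 3)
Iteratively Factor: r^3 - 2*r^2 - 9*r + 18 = (r - 2)*(r^2 - 9) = (r - 3)*(r - 2)*(r + 3)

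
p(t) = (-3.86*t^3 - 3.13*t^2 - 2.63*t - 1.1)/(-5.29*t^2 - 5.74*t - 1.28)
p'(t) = (10.58*t + 5.74)*(-3.86*t^3 - 3.13*t^2 - 2.63*t - 1.1)/(-5.29*t^2 - 5.74*t - 1.28)^2 + (-11.58*t^2 - 6.26*t - 2.63)/(-5.29*t^2 - 5.74*t - 1.28) = (20.4194*t^4 + 44.3128*t^3 + 18.8759*t^2 - 3.6252*t - 2.9476)/(27.9841*t^4 + 60.7292*t^3 + 46.49*t^2 + 14.6944*t + 1.6384)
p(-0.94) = -3.24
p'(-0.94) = -11.93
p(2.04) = 1.49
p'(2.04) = 0.65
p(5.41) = 3.84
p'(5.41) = 0.71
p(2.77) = 1.98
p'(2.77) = 0.68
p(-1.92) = -2.02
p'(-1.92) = 0.39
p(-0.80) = -13.28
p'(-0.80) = -422.97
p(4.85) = 3.44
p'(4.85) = 0.71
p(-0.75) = 14.99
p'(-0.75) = -756.66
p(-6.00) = -4.68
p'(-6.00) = 0.71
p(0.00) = 0.86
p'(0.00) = -1.80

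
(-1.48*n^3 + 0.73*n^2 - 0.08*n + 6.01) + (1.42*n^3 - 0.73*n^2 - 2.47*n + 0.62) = -0.0600000000000001*n^3 - 2.55*n + 6.63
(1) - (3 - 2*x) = 2*x - 2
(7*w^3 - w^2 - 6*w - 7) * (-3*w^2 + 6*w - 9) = -21*w^5 + 45*w^4 - 51*w^3 - 6*w^2 + 12*w + 63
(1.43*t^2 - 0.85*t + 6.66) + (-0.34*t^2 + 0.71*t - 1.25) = 1.09*t^2 - 0.14*t + 5.41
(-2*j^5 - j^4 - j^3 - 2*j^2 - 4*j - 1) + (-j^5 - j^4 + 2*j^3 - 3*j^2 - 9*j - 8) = -3*j^5 - 2*j^4 + j^3 - 5*j^2 - 13*j - 9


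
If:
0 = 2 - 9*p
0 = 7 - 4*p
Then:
No Solution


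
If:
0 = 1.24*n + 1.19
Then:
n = -0.96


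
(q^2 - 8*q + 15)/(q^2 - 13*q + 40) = (q - 3)/(q - 8)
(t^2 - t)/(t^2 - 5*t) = (t - 1)/(t - 5)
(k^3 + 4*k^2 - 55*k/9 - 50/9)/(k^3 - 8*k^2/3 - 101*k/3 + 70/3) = (9*k^2 - 9*k - 10)/(3*(3*k^2 - 23*k + 14))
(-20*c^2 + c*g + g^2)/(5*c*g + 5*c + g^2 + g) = (-4*c + g)/(g + 1)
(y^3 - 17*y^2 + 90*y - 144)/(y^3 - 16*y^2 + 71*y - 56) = (y^2 - 9*y + 18)/(y^2 - 8*y + 7)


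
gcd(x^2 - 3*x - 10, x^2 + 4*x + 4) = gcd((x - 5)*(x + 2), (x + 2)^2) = x + 2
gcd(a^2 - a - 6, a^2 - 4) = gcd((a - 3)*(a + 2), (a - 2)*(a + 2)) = a + 2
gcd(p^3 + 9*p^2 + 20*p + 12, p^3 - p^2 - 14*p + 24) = 1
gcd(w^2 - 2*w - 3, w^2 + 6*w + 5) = w + 1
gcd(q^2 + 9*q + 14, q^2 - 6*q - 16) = q + 2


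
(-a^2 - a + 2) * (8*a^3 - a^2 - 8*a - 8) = -8*a^5 - 7*a^4 + 25*a^3 + 14*a^2 - 8*a - 16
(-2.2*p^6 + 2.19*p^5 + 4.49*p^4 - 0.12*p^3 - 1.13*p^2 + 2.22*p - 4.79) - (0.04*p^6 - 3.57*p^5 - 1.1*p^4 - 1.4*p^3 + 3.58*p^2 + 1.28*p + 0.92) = -2.24*p^6 + 5.76*p^5 + 5.59*p^4 + 1.28*p^3 - 4.71*p^2 + 0.94*p - 5.71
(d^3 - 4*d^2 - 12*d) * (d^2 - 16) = d^5 - 4*d^4 - 28*d^3 + 64*d^2 + 192*d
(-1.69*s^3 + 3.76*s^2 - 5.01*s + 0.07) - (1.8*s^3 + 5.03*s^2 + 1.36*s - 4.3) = -3.49*s^3 - 1.27*s^2 - 6.37*s + 4.37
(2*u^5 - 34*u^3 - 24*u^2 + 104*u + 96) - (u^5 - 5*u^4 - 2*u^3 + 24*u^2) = u^5 + 5*u^4 - 32*u^3 - 48*u^2 + 104*u + 96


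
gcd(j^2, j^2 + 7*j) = j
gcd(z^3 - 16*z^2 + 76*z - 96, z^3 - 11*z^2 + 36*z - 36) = z^2 - 8*z + 12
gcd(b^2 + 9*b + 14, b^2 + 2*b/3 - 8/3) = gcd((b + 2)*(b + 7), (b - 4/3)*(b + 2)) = b + 2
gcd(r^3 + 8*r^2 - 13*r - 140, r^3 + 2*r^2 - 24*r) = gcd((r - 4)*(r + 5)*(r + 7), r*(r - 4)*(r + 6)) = r - 4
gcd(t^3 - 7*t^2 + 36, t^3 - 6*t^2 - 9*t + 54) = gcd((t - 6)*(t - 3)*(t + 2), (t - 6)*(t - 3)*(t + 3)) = t^2 - 9*t + 18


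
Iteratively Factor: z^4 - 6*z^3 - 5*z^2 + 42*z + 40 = (z + 1)*(z^3 - 7*z^2 + 2*z + 40) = (z + 1)*(z + 2)*(z^2 - 9*z + 20) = (z - 4)*(z + 1)*(z + 2)*(z - 5)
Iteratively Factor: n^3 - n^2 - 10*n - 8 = (n + 1)*(n^2 - 2*n - 8) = (n + 1)*(n + 2)*(n - 4)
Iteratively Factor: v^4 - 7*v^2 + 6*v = (v + 3)*(v^3 - 3*v^2 + 2*v) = (v - 2)*(v + 3)*(v^2 - v) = v*(v - 2)*(v + 3)*(v - 1)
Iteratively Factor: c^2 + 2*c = (c + 2)*(c)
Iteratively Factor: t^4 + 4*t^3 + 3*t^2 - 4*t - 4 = (t + 2)*(t^3 + 2*t^2 - t - 2) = (t - 1)*(t + 2)*(t^2 + 3*t + 2) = (t - 1)*(t + 2)^2*(t + 1)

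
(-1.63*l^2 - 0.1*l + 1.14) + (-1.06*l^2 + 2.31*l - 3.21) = -2.69*l^2 + 2.21*l - 2.07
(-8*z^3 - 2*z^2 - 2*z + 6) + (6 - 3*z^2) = -8*z^3 - 5*z^2 - 2*z + 12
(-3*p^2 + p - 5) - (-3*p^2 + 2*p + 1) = -p - 6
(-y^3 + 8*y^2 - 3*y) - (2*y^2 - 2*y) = -y^3 + 6*y^2 - y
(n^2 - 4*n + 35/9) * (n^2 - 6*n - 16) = n^4 - 10*n^3 + 107*n^2/9 + 122*n/3 - 560/9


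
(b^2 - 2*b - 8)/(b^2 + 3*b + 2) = (b - 4)/(b + 1)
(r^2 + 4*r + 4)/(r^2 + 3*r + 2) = (r + 2)/(r + 1)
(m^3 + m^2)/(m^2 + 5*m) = m*(m + 1)/(m + 5)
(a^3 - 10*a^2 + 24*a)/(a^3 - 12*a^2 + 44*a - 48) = a/(a - 2)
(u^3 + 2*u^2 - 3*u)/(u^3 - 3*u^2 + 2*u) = (u + 3)/(u - 2)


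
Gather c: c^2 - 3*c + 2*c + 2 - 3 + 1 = c^2 - c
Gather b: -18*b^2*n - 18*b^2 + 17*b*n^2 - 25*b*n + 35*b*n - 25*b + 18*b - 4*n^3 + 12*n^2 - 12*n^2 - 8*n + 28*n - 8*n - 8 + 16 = b^2*(-18*n - 18) + b*(17*n^2 + 10*n - 7) - 4*n^3 + 12*n + 8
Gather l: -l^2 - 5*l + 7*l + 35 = -l^2 + 2*l + 35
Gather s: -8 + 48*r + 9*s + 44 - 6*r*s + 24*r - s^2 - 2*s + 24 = 72*r - s^2 + s*(7 - 6*r) + 60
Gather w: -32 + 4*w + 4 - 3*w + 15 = w - 13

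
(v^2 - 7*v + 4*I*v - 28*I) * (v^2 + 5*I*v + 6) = v^4 - 7*v^3 + 9*I*v^3 - 14*v^2 - 63*I*v^2 + 98*v + 24*I*v - 168*I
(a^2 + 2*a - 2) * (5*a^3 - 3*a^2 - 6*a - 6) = 5*a^5 + 7*a^4 - 22*a^3 - 12*a^2 + 12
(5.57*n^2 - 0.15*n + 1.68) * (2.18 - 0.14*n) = -0.7798*n^3 + 12.1636*n^2 - 0.5622*n + 3.6624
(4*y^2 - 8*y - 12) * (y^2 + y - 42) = 4*y^4 - 4*y^3 - 188*y^2 + 324*y + 504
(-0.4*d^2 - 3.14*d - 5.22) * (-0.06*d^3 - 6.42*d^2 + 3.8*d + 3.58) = 0.024*d^5 + 2.7564*d^4 + 18.952*d^3 + 20.1484*d^2 - 31.0772*d - 18.6876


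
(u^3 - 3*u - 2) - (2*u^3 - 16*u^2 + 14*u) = -u^3 + 16*u^2 - 17*u - 2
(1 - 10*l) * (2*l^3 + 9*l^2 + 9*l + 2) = -20*l^4 - 88*l^3 - 81*l^2 - 11*l + 2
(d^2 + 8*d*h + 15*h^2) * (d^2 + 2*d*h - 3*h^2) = d^4 + 10*d^3*h + 28*d^2*h^2 + 6*d*h^3 - 45*h^4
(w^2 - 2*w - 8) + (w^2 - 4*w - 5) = 2*w^2 - 6*w - 13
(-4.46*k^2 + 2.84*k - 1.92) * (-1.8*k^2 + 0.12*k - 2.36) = 8.028*k^4 - 5.6472*k^3 + 14.3224*k^2 - 6.9328*k + 4.5312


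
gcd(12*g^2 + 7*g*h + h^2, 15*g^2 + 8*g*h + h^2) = 3*g + h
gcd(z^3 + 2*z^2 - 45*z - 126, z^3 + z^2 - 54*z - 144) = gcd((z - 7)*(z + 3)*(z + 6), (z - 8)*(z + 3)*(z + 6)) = z^2 + 9*z + 18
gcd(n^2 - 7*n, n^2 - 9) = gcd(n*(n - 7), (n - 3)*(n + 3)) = 1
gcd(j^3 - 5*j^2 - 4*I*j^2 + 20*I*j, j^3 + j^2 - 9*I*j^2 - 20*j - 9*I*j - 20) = j - 4*I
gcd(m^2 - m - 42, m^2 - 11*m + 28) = m - 7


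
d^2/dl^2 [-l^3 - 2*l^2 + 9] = -6*l - 4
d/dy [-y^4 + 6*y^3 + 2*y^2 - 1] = 2*y*(-2*y^2 + 9*y + 2)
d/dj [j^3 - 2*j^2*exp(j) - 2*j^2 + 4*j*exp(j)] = -2*j^2*exp(j) + 3*j^2 - 4*j + 4*exp(j)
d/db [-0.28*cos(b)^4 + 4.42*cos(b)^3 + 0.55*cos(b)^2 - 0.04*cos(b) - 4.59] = (1.12*cos(b)^3 - 13.26*cos(b)^2 - 1.1*cos(b) + 0.04)*sin(b)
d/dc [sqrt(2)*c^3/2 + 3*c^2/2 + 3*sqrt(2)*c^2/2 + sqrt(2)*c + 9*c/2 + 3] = 3*sqrt(2)*c^2/2 + 3*c + 3*sqrt(2)*c + sqrt(2) + 9/2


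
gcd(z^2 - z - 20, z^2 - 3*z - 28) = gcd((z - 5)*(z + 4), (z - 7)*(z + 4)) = z + 4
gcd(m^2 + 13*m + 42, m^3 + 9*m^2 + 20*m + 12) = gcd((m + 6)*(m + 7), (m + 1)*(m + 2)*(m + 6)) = m + 6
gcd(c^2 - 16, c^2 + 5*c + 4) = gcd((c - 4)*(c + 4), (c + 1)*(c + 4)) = c + 4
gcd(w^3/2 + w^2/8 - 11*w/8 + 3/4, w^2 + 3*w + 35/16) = 1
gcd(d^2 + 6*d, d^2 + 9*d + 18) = d + 6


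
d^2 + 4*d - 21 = (d - 3)*(d + 7)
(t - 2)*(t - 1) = t^2 - 3*t + 2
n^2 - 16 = (n - 4)*(n + 4)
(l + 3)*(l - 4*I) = l^2 + 3*l - 4*I*l - 12*I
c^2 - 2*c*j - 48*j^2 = (c - 8*j)*(c + 6*j)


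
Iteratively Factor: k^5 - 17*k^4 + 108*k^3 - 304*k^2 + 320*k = (k - 4)*(k^4 - 13*k^3 + 56*k^2 - 80*k) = (k - 4)^2*(k^3 - 9*k^2 + 20*k) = (k - 4)^3*(k^2 - 5*k) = k*(k - 4)^3*(k - 5)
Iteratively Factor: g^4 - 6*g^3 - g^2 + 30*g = (g - 5)*(g^3 - g^2 - 6*g) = (g - 5)*(g + 2)*(g^2 - 3*g) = g*(g - 5)*(g + 2)*(g - 3)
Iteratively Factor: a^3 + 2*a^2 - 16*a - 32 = (a + 2)*(a^2 - 16) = (a + 2)*(a + 4)*(a - 4)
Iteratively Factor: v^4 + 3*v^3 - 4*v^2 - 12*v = (v - 2)*(v^3 + 5*v^2 + 6*v) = v*(v - 2)*(v^2 + 5*v + 6) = v*(v - 2)*(v + 2)*(v + 3)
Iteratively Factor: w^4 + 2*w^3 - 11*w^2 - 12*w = (w)*(w^3 + 2*w^2 - 11*w - 12) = w*(w + 1)*(w^2 + w - 12) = w*(w - 3)*(w + 1)*(w + 4)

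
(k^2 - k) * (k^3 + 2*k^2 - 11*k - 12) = k^5 + k^4 - 13*k^3 - k^2 + 12*k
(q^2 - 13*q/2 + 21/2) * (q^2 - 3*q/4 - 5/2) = q^4 - 29*q^3/4 + 103*q^2/8 + 67*q/8 - 105/4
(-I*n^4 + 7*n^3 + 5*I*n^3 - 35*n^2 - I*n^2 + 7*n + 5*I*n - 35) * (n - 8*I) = -I*n^5 - n^4 + 5*I*n^4 + 5*n^3 - 57*I*n^3 - n^2 + 285*I*n^2 + 5*n - 56*I*n + 280*I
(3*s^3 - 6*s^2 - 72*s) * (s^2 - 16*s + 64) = 3*s^5 - 54*s^4 + 216*s^3 + 768*s^2 - 4608*s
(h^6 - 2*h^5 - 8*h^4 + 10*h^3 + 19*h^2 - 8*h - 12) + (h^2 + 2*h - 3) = h^6 - 2*h^5 - 8*h^4 + 10*h^3 + 20*h^2 - 6*h - 15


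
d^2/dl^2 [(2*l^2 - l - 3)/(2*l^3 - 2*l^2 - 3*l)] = 2*(8*l^6 - 12*l^5 - 24*l^4 + 74*l^3 + 18*l^2 - 54*l - 27)/(l^3*(8*l^6 - 24*l^5 - 12*l^4 + 64*l^3 + 18*l^2 - 54*l - 27))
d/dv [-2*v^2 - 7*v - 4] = -4*v - 7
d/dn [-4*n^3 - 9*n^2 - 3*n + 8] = -12*n^2 - 18*n - 3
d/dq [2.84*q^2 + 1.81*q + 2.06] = 5.68*q + 1.81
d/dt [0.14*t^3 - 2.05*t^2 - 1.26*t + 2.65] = 0.42*t^2 - 4.1*t - 1.26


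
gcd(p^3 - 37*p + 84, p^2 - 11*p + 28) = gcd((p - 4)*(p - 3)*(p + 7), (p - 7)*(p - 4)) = p - 4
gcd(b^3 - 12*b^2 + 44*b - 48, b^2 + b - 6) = b - 2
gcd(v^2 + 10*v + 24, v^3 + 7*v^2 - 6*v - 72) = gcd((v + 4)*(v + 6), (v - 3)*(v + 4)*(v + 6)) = v^2 + 10*v + 24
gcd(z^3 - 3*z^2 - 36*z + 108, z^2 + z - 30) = z + 6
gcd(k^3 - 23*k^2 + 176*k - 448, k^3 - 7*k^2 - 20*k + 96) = k - 8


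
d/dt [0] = 0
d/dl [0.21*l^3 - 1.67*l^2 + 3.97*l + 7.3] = 0.63*l^2 - 3.34*l + 3.97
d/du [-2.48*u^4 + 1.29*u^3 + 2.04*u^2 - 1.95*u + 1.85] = -9.92*u^3 + 3.87*u^2 + 4.08*u - 1.95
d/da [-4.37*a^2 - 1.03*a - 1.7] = -8.74*a - 1.03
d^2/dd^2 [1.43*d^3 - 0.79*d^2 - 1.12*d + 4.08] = 8.58*d - 1.58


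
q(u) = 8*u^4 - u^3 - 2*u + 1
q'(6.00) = 6802.00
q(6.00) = 10141.00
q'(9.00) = 23083.00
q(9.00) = 51742.00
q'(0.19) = -1.89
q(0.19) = 0.62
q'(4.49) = 2834.12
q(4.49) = 3152.94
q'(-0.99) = -35.99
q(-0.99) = 11.64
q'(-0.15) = -2.18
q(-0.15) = 1.31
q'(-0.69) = -13.94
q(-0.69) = 4.52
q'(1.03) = 29.78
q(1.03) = 6.85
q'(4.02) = 2028.39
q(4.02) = 2017.26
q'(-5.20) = -4582.58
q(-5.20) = 6001.30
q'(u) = 32*u^3 - 3*u^2 - 2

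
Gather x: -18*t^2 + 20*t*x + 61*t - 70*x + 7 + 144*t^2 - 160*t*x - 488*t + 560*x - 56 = 126*t^2 - 427*t + x*(490 - 140*t) - 49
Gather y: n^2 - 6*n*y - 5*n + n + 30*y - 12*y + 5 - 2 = n^2 - 4*n + y*(18 - 6*n) + 3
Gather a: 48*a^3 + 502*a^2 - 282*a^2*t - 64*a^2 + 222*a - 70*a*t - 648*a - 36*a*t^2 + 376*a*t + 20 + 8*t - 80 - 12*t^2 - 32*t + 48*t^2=48*a^3 + a^2*(438 - 282*t) + a*(-36*t^2 + 306*t - 426) + 36*t^2 - 24*t - 60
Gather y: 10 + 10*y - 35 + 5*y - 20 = 15*y - 45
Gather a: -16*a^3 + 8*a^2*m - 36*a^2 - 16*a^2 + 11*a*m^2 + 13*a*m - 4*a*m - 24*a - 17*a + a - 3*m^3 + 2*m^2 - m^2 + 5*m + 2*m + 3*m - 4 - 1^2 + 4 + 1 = -16*a^3 + a^2*(8*m - 52) + a*(11*m^2 + 9*m - 40) - 3*m^3 + m^2 + 10*m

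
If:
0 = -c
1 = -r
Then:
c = 0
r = -1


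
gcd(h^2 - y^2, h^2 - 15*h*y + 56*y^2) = 1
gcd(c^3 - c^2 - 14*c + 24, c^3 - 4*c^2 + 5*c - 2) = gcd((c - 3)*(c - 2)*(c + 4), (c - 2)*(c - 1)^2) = c - 2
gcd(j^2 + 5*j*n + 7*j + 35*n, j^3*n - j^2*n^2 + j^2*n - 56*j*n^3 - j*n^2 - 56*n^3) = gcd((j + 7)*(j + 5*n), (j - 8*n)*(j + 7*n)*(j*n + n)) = 1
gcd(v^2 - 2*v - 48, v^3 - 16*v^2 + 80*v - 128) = v - 8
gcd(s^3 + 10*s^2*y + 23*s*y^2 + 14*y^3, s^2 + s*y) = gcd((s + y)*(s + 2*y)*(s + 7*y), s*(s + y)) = s + y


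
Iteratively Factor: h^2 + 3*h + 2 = (h + 2)*(h + 1)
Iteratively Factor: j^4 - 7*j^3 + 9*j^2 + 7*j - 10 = (j - 1)*(j^3 - 6*j^2 + 3*j + 10) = (j - 1)*(j + 1)*(j^2 - 7*j + 10) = (j - 5)*(j - 1)*(j + 1)*(j - 2)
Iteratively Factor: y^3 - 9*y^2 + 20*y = (y - 5)*(y^2 - 4*y) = (y - 5)*(y - 4)*(y)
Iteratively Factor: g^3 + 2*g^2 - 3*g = (g - 1)*(g^2 + 3*g) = (g - 1)*(g + 3)*(g)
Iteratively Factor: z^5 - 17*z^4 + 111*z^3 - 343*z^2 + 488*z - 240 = (z - 4)*(z^4 - 13*z^3 + 59*z^2 - 107*z + 60) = (z - 4)*(z - 1)*(z^3 - 12*z^2 + 47*z - 60) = (z - 4)*(z - 3)*(z - 1)*(z^2 - 9*z + 20) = (z - 4)^2*(z - 3)*(z - 1)*(z - 5)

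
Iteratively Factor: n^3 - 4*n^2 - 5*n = (n)*(n^2 - 4*n - 5) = n*(n + 1)*(n - 5)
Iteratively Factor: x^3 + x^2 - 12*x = (x - 3)*(x^2 + 4*x) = (x - 3)*(x + 4)*(x)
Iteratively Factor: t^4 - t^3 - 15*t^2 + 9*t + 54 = (t - 3)*(t^3 + 2*t^2 - 9*t - 18) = (t - 3)*(t + 3)*(t^2 - t - 6) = (t - 3)^2*(t + 3)*(t + 2)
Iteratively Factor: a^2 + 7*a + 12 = (a + 4)*(a + 3)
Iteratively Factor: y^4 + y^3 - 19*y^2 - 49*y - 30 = (y + 3)*(y^3 - 2*y^2 - 13*y - 10) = (y + 2)*(y + 3)*(y^2 - 4*y - 5) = (y - 5)*(y + 2)*(y + 3)*(y + 1)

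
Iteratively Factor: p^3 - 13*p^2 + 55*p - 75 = (p - 5)*(p^2 - 8*p + 15) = (p - 5)*(p - 3)*(p - 5)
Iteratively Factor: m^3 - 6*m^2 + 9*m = (m - 3)*(m^2 - 3*m) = m*(m - 3)*(m - 3)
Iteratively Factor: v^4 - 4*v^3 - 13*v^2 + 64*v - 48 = (v - 3)*(v^3 - v^2 - 16*v + 16) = (v - 3)*(v - 1)*(v^2 - 16) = (v - 4)*(v - 3)*(v - 1)*(v + 4)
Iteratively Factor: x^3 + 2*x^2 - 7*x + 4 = (x - 1)*(x^2 + 3*x - 4) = (x - 1)*(x + 4)*(x - 1)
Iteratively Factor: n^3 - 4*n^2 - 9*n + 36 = (n + 3)*(n^2 - 7*n + 12) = (n - 4)*(n + 3)*(n - 3)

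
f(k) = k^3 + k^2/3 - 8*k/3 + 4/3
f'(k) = 3*k^2 + 2*k/3 - 8/3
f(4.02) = 60.96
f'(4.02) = 48.49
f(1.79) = 3.36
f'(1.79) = 8.14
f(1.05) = 0.06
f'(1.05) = 1.34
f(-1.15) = 3.32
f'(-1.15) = 0.53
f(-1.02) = 3.34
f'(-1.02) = -0.23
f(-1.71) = 1.87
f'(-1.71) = 4.97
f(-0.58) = 2.80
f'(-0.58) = -2.04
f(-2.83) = -11.12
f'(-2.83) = 19.47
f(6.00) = 213.33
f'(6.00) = 109.33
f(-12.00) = -1646.67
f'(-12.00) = 421.33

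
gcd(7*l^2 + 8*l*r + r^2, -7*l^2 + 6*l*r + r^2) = 7*l + r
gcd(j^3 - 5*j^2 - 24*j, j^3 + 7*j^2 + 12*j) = j^2 + 3*j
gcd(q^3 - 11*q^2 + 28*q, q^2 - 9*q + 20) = q - 4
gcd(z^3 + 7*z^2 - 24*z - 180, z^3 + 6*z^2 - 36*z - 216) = z^2 + 12*z + 36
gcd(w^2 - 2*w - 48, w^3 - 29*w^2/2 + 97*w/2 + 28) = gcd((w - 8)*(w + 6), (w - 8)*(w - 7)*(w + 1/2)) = w - 8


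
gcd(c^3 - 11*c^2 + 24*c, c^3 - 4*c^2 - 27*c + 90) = c - 3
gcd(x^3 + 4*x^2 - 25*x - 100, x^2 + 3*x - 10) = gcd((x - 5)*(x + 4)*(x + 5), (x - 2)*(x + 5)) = x + 5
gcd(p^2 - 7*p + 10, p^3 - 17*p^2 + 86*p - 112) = p - 2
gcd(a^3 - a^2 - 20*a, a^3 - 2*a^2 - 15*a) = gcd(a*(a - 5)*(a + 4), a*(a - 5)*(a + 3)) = a^2 - 5*a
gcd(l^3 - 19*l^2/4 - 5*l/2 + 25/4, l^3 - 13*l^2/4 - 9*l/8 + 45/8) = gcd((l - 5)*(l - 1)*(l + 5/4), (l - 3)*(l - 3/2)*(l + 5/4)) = l + 5/4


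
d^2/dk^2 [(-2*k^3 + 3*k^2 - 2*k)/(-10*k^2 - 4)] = 6*(5*k^3 + 15*k^2 - 6*k - 2)/(125*k^6 + 150*k^4 + 60*k^2 + 8)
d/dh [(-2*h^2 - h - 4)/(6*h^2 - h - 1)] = (8*h^2 + 52*h - 3)/(36*h^4 - 12*h^3 - 11*h^2 + 2*h + 1)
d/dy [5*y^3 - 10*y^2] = 5*y*(3*y - 4)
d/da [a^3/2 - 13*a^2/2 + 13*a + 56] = 3*a^2/2 - 13*a + 13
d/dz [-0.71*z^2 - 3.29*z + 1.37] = -1.42*z - 3.29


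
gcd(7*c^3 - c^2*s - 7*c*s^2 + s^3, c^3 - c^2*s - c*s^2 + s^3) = -c^2 + s^2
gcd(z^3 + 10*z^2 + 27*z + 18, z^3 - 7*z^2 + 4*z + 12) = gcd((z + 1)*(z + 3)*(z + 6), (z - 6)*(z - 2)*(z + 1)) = z + 1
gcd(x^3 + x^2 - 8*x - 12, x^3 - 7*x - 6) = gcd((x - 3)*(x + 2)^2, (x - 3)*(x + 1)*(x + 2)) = x^2 - x - 6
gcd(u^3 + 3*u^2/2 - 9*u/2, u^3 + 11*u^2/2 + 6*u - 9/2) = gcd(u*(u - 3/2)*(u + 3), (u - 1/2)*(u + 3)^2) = u + 3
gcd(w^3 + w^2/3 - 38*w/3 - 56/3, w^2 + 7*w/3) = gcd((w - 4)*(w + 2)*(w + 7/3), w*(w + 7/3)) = w + 7/3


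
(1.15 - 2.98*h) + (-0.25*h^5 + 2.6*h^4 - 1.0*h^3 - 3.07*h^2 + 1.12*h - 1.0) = -0.25*h^5 + 2.6*h^4 - 1.0*h^3 - 3.07*h^2 - 1.86*h + 0.15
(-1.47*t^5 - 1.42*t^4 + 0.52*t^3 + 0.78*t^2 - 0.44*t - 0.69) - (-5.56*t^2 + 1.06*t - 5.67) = -1.47*t^5 - 1.42*t^4 + 0.52*t^3 + 6.34*t^2 - 1.5*t + 4.98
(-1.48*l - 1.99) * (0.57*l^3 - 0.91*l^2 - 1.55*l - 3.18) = -0.8436*l^4 + 0.2125*l^3 + 4.1049*l^2 + 7.7909*l + 6.3282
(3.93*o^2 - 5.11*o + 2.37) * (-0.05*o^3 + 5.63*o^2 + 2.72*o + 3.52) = -0.1965*o^5 + 22.3814*o^4 - 18.1982*o^3 + 13.2775*o^2 - 11.5408*o + 8.3424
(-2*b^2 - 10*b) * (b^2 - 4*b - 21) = -2*b^4 - 2*b^3 + 82*b^2 + 210*b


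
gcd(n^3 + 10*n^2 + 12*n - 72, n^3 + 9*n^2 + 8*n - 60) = n^2 + 4*n - 12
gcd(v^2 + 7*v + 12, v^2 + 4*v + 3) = v + 3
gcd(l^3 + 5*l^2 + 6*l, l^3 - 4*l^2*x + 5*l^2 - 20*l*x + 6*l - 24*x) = l^2 + 5*l + 6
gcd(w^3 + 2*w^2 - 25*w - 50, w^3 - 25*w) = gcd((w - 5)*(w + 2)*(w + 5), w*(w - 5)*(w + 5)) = w^2 - 25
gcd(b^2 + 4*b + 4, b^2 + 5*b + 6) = b + 2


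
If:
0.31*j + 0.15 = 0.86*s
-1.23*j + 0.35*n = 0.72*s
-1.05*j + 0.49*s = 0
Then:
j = 0.10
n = 0.78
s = 0.21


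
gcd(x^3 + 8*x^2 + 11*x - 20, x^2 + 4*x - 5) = x^2 + 4*x - 5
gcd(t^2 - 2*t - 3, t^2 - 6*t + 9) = t - 3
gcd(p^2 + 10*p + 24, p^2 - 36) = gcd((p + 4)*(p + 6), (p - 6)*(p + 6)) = p + 6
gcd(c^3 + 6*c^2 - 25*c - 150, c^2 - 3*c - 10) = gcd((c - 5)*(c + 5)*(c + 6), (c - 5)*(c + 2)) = c - 5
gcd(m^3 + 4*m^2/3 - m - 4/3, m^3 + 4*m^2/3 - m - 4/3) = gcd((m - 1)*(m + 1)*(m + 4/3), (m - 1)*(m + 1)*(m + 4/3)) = m^3 + 4*m^2/3 - m - 4/3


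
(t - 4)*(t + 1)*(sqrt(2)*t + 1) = sqrt(2)*t^3 - 3*sqrt(2)*t^2 + t^2 - 4*sqrt(2)*t - 3*t - 4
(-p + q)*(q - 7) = -p*q + 7*p + q^2 - 7*q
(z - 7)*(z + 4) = z^2 - 3*z - 28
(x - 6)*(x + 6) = x^2 - 36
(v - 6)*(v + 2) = v^2 - 4*v - 12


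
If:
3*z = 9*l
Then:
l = z/3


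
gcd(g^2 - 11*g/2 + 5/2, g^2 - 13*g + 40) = g - 5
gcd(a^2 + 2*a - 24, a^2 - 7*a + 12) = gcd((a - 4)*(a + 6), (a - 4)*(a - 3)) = a - 4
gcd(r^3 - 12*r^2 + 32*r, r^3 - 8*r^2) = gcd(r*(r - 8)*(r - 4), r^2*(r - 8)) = r^2 - 8*r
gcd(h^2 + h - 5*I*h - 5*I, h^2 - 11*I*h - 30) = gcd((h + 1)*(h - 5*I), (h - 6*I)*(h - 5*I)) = h - 5*I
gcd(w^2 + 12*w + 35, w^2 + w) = 1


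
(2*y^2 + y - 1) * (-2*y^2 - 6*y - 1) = -4*y^4 - 14*y^3 - 6*y^2 + 5*y + 1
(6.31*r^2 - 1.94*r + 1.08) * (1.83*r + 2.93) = 11.5473*r^3 + 14.9381*r^2 - 3.7078*r + 3.1644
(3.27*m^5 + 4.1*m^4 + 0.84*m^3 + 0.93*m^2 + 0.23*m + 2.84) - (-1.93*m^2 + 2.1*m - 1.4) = 3.27*m^5 + 4.1*m^4 + 0.84*m^3 + 2.86*m^2 - 1.87*m + 4.24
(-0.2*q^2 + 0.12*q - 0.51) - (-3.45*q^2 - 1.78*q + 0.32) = 3.25*q^2 + 1.9*q - 0.83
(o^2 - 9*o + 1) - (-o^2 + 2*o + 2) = 2*o^2 - 11*o - 1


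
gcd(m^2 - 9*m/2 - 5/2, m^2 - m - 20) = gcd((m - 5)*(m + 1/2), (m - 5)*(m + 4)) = m - 5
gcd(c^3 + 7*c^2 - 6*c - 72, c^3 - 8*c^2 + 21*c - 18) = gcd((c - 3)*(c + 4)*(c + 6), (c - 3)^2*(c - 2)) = c - 3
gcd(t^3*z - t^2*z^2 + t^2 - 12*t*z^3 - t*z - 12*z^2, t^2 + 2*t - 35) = 1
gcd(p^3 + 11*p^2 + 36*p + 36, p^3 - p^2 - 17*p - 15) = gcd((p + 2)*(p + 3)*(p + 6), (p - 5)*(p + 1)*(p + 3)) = p + 3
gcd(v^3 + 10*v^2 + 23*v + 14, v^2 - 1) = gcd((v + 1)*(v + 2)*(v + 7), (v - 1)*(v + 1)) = v + 1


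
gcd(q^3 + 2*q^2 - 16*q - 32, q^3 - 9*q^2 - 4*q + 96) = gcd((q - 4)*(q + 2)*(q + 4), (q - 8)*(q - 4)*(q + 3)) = q - 4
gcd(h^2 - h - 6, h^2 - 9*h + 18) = h - 3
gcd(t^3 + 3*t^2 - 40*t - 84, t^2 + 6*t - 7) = t + 7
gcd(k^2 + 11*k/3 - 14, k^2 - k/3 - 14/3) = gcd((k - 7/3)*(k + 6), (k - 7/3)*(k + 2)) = k - 7/3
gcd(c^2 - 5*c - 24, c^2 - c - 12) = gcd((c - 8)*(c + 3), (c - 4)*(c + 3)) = c + 3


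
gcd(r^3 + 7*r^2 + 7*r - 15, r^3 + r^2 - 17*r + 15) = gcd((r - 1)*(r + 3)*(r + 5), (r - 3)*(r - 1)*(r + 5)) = r^2 + 4*r - 5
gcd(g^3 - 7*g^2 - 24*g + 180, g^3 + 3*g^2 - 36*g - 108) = g - 6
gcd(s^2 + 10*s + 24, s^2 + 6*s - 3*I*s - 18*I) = s + 6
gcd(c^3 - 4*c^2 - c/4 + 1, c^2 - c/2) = c - 1/2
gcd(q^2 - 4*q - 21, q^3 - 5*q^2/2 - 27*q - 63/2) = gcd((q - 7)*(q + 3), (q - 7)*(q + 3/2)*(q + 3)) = q^2 - 4*q - 21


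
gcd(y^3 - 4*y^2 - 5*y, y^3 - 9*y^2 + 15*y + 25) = y^2 - 4*y - 5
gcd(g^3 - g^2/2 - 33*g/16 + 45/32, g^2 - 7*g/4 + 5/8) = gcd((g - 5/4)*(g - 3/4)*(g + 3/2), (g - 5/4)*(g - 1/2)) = g - 5/4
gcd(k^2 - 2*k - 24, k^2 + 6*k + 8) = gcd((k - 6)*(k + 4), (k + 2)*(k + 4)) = k + 4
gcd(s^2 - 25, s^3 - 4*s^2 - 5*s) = s - 5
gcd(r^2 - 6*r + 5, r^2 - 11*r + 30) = r - 5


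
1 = 1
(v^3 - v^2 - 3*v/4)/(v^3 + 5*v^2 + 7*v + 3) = v*(4*v^2 - 4*v - 3)/(4*(v^3 + 5*v^2 + 7*v + 3))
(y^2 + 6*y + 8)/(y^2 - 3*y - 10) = (y + 4)/(y - 5)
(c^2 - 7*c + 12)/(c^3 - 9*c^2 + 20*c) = (c - 3)/(c*(c - 5))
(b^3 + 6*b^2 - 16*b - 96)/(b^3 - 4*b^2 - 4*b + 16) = (b^2 + 10*b + 24)/(b^2 - 4)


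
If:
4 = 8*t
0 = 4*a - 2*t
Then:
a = 1/4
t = 1/2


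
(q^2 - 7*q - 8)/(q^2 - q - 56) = (q + 1)/(q + 7)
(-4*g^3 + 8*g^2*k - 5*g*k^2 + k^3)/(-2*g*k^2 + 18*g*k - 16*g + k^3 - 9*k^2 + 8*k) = (2*g^2 - 3*g*k + k^2)/(k^2 - 9*k + 8)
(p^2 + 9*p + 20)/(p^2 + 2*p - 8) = (p + 5)/(p - 2)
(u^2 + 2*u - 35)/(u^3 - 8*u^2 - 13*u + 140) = (u + 7)/(u^2 - 3*u - 28)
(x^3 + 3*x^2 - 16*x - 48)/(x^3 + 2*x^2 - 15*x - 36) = (x + 4)/(x + 3)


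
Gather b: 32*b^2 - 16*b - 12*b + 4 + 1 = 32*b^2 - 28*b + 5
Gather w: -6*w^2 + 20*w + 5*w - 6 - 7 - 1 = -6*w^2 + 25*w - 14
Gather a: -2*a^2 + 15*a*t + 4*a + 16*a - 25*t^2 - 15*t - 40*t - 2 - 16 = -2*a^2 + a*(15*t + 20) - 25*t^2 - 55*t - 18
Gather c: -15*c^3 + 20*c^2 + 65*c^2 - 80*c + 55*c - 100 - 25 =-15*c^3 + 85*c^2 - 25*c - 125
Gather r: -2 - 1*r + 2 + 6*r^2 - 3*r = 6*r^2 - 4*r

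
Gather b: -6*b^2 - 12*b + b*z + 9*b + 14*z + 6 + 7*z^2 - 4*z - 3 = -6*b^2 + b*(z - 3) + 7*z^2 + 10*z + 3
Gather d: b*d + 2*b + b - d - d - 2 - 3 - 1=3*b + d*(b - 2) - 6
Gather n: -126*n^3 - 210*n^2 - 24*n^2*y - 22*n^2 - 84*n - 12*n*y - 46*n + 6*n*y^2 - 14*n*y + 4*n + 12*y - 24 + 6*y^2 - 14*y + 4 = -126*n^3 + n^2*(-24*y - 232) + n*(6*y^2 - 26*y - 126) + 6*y^2 - 2*y - 20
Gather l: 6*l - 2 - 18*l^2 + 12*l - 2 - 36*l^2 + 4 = -54*l^2 + 18*l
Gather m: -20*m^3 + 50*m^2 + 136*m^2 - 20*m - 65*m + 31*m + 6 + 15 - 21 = -20*m^3 + 186*m^2 - 54*m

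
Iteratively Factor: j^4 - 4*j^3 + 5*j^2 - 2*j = (j - 1)*(j^3 - 3*j^2 + 2*j) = j*(j - 1)*(j^2 - 3*j + 2) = j*(j - 1)^2*(j - 2)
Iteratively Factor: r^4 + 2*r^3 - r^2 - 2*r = (r + 2)*(r^3 - r) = (r - 1)*(r + 2)*(r^2 + r) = (r - 1)*(r + 1)*(r + 2)*(r)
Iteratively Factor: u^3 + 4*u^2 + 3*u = (u + 1)*(u^2 + 3*u) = u*(u + 1)*(u + 3)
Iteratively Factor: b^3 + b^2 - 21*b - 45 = (b - 5)*(b^2 + 6*b + 9) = (b - 5)*(b + 3)*(b + 3)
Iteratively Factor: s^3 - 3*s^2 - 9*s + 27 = (s - 3)*(s^2 - 9) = (s - 3)*(s + 3)*(s - 3)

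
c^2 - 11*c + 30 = (c - 6)*(c - 5)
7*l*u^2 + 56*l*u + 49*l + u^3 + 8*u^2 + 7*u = (7*l + u)*(u + 1)*(u + 7)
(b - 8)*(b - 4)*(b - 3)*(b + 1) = b^4 - 14*b^3 + 53*b^2 - 28*b - 96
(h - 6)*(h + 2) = h^2 - 4*h - 12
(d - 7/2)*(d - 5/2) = d^2 - 6*d + 35/4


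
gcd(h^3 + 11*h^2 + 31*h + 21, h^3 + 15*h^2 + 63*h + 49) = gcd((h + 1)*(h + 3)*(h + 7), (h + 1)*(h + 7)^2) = h^2 + 8*h + 7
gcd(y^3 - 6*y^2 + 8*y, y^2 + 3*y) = y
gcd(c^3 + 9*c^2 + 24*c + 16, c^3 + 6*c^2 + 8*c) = c + 4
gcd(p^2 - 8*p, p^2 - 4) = 1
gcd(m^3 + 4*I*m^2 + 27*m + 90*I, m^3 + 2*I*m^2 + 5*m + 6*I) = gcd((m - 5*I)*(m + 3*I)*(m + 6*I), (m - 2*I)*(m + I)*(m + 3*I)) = m + 3*I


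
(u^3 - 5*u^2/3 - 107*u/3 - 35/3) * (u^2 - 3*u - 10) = u^5 - 14*u^4/3 - 122*u^3/3 + 112*u^2 + 1175*u/3 + 350/3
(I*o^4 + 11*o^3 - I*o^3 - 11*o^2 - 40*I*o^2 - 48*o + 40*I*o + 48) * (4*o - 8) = 4*I*o^5 + 44*o^4 - 12*I*o^4 - 132*o^3 - 152*I*o^3 - 104*o^2 + 480*I*o^2 + 576*o - 320*I*o - 384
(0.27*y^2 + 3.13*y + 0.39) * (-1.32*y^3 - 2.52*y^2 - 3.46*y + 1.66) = -0.3564*y^5 - 4.812*y^4 - 9.3366*y^3 - 11.3644*y^2 + 3.8464*y + 0.6474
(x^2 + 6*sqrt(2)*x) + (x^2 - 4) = 2*x^2 + 6*sqrt(2)*x - 4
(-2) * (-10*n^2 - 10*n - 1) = 20*n^2 + 20*n + 2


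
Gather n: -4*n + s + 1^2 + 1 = -4*n + s + 2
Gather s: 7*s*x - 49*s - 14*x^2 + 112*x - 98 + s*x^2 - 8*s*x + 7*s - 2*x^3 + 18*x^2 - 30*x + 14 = s*(x^2 - x - 42) - 2*x^3 + 4*x^2 + 82*x - 84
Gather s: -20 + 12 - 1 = -9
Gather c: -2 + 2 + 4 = 4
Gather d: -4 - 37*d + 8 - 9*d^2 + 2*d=-9*d^2 - 35*d + 4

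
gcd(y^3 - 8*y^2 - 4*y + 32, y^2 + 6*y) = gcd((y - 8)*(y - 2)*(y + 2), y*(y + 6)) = 1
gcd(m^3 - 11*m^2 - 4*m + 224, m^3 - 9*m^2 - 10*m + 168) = m^2 - 3*m - 28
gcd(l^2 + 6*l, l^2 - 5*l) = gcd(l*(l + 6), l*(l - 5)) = l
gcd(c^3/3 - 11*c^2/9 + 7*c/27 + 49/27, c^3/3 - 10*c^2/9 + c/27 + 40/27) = c + 1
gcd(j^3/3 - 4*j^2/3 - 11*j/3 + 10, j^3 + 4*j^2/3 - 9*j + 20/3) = 1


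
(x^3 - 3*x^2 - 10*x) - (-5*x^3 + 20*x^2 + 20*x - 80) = 6*x^3 - 23*x^2 - 30*x + 80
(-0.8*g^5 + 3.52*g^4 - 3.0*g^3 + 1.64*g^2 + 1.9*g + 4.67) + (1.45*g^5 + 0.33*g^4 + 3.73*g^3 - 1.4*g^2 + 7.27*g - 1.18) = 0.65*g^5 + 3.85*g^4 + 0.73*g^3 + 0.24*g^2 + 9.17*g + 3.49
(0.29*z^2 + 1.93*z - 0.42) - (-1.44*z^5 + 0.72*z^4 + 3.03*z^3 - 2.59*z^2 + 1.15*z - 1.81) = 1.44*z^5 - 0.72*z^4 - 3.03*z^3 + 2.88*z^2 + 0.78*z + 1.39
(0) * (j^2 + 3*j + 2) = 0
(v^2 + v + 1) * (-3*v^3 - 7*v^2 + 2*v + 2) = -3*v^5 - 10*v^4 - 8*v^3 - 3*v^2 + 4*v + 2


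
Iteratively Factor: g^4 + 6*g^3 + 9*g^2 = (g + 3)*(g^3 + 3*g^2) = g*(g + 3)*(g^2 + 3*g) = g^2*(g + 3)*(g + 3)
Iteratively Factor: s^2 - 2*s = (s - 2)*(s)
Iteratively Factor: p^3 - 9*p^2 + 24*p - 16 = (p - 4)*(p^2 - 5*p + 4) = (p - 4)^2*(p - 1)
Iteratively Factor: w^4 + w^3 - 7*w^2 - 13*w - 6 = (w + 1)*(w^3 - 7*w - 6) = (w - 3)*(w + 1)*(w^2 + 3*w + 2) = (w - 3)*(w + 1)^2*(w + 2)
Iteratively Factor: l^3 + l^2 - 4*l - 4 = (l + 1)*(l^2 - 4) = (l - 2)*(l + 1)*(l + 2)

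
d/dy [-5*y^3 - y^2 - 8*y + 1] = -15*y^2 - 2*y - 8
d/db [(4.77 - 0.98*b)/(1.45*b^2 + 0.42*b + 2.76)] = (1.421*b^2 - 13.833*b - 4.7082)/(2.1025*b^4 + 1.218*b^3 + 8.1804*b^2 + 2.3184*b + 7.6176)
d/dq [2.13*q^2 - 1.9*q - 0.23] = 4.26*q - 1.9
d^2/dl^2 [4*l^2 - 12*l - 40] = 8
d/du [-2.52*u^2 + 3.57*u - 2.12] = 3.57 - 5.04*u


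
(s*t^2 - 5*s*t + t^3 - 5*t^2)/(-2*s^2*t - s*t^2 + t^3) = (5 - t)/(2*s - t)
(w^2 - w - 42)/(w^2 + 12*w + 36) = (w - 7)/(w + 6)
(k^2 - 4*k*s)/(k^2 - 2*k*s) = (k - 4*s)/(k - 2*s)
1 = 1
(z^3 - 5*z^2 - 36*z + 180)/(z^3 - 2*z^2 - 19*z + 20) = (z^2 - 36)/(z^2 + 3*z - 4)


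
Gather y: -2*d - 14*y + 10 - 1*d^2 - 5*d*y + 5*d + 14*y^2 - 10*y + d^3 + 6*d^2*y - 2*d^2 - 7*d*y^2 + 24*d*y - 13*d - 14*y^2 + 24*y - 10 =d^3 - 3*d^2 - 7*d*y^2 - 10*d + y*(6*d^2 + 19*d)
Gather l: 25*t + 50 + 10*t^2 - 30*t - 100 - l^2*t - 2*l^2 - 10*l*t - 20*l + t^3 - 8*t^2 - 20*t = l^2*(-t - 2) + l*(-10*t - 20) + t^3 + 2*t^2 - 25*t - 50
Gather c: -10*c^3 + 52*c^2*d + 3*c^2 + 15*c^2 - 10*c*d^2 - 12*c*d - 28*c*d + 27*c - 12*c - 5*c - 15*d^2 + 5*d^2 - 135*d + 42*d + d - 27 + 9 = -10*c^3 + c^2*(52*d + 18) + c*(-10*d^2 - 40*d + 10) - 10*d^2 - 92*d - 18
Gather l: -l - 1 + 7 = 6 - l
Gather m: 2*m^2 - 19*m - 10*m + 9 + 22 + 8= 2*m^2 - 29*m + 39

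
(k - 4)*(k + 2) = k^2 - 2*k - 8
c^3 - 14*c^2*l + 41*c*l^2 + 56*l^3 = (c - 8*l)*(c - 7*l)*(c + l)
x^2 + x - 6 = (x - 2)*(x + 3)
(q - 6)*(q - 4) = q^2 - 10*q + 24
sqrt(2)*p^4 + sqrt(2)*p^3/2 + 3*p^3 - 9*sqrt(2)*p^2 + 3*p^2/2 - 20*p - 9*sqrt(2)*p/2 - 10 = (p - 2*sqrt(2))*(p + sqrt(2))*(p + 5*sqrt(2)/2)*(sqrt(2)*p + sqrt(2)/2)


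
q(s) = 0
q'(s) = 0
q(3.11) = 0.00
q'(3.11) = 0.00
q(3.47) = 0.00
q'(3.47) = 0.00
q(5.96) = 0.00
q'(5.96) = 0.00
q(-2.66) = 0.00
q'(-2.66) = 0.00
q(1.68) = 0.00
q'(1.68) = 0.00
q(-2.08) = 0.00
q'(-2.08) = 0.00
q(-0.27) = 0.00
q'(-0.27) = 0.00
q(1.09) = 0.00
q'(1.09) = 0.00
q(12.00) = 0.00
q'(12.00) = 0.00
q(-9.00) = 0.00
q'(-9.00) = 0.00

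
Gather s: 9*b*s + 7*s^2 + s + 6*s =7*s^2 + s*(9*b + 7)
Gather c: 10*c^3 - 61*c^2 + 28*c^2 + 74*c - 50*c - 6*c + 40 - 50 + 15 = 10*c^3 - 33*c^2 + 18*c + 5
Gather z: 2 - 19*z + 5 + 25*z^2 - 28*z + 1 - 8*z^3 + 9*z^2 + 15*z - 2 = -8*z^3 + 34*z^2 - 32*z + 6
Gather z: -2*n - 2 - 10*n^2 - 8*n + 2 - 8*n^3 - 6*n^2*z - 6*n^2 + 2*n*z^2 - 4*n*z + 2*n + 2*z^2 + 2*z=-8*n^3 - 16*n^2 - 8*n + z^2*(2*n + 2) + z*(-6*n^2 - 4*n + 2)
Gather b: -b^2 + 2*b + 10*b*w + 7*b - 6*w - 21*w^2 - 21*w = -b^2 + b*(10*w + 9) - 21*w^2 - 27*w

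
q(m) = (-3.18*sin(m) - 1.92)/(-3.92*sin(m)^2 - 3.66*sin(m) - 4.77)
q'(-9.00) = -0.72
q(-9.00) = 0.16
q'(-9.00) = -0.72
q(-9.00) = 0.16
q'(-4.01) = 0.07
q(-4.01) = 0.44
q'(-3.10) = -0.41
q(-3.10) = 0.39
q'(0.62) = -0.06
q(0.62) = 0.46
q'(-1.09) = 0.25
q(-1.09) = -0.20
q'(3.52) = -0.71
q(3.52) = 0.19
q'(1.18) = -0.05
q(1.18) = 0.42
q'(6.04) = 0.63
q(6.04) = 0.28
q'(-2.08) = -0.28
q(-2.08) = -0.19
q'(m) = (7.84*sin(m)*cos(m) + 3.66*cos(m))*(-3.18*sin(m) - 1.92)/(-3.92*sin(m)^2 - 3.66*sin(m) - 4.77)^2 - 3.18*cos(m)/(-3.92*sin(m)^2 - 3.66*sin(m) - 4.77) = (-12.4656*sin(m)^2 - 15.0528*sin(m) + 8.1414)*cos(m)/(15.3664*sin(m)^4 + 28.6944*sin(m)^3 + 50.7924*sin(m)^2 + 34.9164*sin(m) + 22.7529)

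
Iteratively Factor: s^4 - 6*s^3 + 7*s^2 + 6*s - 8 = (s - 2)*(s^3 - 4*s^2 - s + 4) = (s - 2)*(s - 1)*(s^2 - 3*s - 4) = (s - 4)*(s - 2)*(s - 1)*(s + 1)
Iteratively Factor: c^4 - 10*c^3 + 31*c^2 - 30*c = (c)*(c^3 - 10*c^2 + 31*c - 30) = c*(c - 2)*(c^2 - 8*c + 15) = c*(c - 5)*(c - 2)*(c - 3)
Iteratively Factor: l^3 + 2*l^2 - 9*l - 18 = (l + 2)*(l^2 - 9) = (l + 2)*(l + 3)*(l - 3)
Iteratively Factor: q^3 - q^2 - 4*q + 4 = (q + 2)*(q^2 - 3*q + 2) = (q - 2)*(q + 2)*(q - 1)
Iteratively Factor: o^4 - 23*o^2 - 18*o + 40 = (o - 1)*(o^3 + o^2 - 22*o - 40) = (o - 1)*(o + 4)*(o^2 - 3*o - 10) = (o - 1)*(o + 2)*(o + 4)*(o - 5)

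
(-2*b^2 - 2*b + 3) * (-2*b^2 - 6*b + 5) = 4*b^4 + 16*b^3 - 4*b^2 - 28*b + 15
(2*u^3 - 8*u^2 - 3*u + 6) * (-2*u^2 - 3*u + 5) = -4*u^5 + 10*u^4 + 40*u^3 - 43*u^2 - 33*u + 30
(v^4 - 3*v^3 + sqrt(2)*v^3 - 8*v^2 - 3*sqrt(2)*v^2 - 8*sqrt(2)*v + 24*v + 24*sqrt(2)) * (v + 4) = v^5 + v^4 + sqrt(2)*v^4 - 20*v^3 + sqrt(2)*v^3 - 20*sqrt(2)*v^2 - 8*v^2 - 8*sqrt(2)*v + 96*v + 96*sqrt(2)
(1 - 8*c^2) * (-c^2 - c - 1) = 8*c^4 + 8*c^3 + 7*c^2 - c - 1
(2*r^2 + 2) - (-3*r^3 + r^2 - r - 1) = 3*r^3 + r^2 + r + 3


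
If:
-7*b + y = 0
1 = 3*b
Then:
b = 1/3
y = 7/3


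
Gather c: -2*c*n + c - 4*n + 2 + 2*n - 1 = c*(1 - 2*n) - 2*n + 1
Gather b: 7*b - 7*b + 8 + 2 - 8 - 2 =0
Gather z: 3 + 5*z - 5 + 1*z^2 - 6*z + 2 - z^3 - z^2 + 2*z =-z^3 + z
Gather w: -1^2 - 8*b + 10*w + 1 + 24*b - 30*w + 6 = 16*b - 20*w + 6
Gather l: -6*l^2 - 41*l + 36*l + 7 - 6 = -6*l^2 - 5*l + 1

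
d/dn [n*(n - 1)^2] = (n - 1)*(3*n - 1)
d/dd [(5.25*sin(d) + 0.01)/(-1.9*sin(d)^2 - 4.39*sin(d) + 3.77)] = (9.975*sin(d)^2 + 0.0380000000000003*sin(d) + 19.8364)*cos(d)/(3.61*sin(d)^4 + 16.682*sin(d)^3 + 4.9461*sin(d)^2 - 33.1006*sin(d) + 14.2129)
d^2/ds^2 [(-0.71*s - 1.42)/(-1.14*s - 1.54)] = (2.22044604925031e-16*s + 1.197912)/(1.14*s + 1.54)^3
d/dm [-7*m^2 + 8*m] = 8 - 14*m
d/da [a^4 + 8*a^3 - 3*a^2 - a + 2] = 4*a^3 + 24*a^2 - 6*a - 1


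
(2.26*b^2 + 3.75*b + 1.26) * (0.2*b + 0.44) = 0.452*b^3 + 1.7444*b^2 + 1.902*b + 0.5544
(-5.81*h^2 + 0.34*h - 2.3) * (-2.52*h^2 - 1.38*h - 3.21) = 14.6412*h^4 + 7.161*h^3 + 23.9769*h^2 + 2.0826*h + 7.383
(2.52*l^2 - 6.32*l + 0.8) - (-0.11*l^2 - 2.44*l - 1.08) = 2.63*l^2 - 3.88*l + 1.88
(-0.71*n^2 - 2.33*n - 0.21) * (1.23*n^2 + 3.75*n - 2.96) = -0.8733*n^4 - 5.5284*n^3 - 6.8942*n^2 + 6.1093*n + 0.6216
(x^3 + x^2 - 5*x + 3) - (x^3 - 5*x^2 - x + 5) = 6*x^2 - 4*x - 2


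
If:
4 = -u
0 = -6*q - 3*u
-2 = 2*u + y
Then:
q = 2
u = -4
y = 6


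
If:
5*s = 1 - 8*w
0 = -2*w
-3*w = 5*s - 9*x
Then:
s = 1/5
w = 0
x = 1/9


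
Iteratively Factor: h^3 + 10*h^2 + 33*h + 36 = (h + 4)*(h^2 + 6*h + 9) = (h + 3)*(h + 4)*(h + 3)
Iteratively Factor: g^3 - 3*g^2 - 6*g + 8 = (g - 1)*(g^2 - 2*g - 8) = (g - 1)*(g + 2)*(g - 4)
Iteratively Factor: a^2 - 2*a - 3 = (a + 1)*(a - 3)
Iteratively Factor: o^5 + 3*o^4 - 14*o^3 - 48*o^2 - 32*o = (o + 1)*(o^4 + 2*o^3 - 16*o^2 - 32*o) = o*(o + 1)*(o^3 + 2*o^2 - 16*o - 32) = o*(o + 1)*(o + 4)*(o^2 - 2*o - 8) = o*(o - 4)*(o + 1)*(o + 4)*(o + 2)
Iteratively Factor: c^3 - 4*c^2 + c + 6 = (c - 2)*(c^2 - 2*c - 3) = (c - 2)*(c + 1)*(c - 3)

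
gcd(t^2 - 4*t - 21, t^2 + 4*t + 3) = t + 3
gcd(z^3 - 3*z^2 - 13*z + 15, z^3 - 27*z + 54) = 1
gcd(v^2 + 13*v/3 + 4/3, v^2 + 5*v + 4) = v + 4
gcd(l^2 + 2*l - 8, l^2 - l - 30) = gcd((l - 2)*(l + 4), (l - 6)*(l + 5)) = 1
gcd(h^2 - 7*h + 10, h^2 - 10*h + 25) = h - 5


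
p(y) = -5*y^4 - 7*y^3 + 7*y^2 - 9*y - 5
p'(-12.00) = 31359.00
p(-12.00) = -90473.00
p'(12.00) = -37425.00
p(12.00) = -114881.00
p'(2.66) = -496.77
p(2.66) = -361.48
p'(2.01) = -228.11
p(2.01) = -133.27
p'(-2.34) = 99.51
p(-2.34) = -5.83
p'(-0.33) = -15.19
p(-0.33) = -1.08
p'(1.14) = -49.96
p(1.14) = -24.98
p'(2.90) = -632.79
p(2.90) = -496.59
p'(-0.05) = -9.75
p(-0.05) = -4.53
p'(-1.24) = -20.52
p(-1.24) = 18.45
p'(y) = -20*y^3 - 21*y^2 + 14*y - 9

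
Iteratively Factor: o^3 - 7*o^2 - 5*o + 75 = (o - 5)*(o^2 - 2*o - 15) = (o - 5)^2*(o + 3)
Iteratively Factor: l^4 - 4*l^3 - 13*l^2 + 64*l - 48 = (l - 1)*(l^3 - 3*l^2 - 16*l + 48) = (l - 4)*(l - 1)*(l^2 + l - 12) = (l - 4)*(l - 1)*(l + 4)*(l - 3)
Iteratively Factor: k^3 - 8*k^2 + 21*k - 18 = (k - 3)*(k^2 - 5*k + 6) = (k - 3)*(k - 2)*(k - 3)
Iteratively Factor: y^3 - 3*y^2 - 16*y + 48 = (y + 4)*(y^2 - 7*y + 12) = (y - 3)*(y + 4)*(y - 4)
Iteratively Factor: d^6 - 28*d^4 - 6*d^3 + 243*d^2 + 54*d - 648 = (d - 4)*(d^5 + 4*d^4 - 12*d^3 - 54*d^2 + 27*d + 162) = (d - 4)*(d - 2)*(d^4 + 6*d^3 - 54*d - 81) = (d - 4)*(d - 3)*(d - 2)*(d^3 + 9*d^2 + 27*d + 27) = (d - 4)*(d - 3)*(d - 2)*(d + 3)*(d^2 + 6*d + 9) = (d - 4)*(d - 3)*(d - 2)*(d + 3)^2*(d + 3)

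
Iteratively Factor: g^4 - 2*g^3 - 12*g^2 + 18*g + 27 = (g - 3)*(g^3 + g^2 - 9*g - 9) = (g - 3)*(g + 3)*(g^2 - 2*g - 3) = (g - 3)^2*(g + 3)*(g + 1)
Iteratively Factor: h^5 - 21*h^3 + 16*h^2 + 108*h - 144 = (h - 3)*(h^4 + 3*h^3 - 12*h^2 - 20*h + 48) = (h - 3)*(h - 2)*(h^3 + 5*h^2 - 2*h - 24) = (h - 3)*(h - 2)*(h + 4)*(h^2 + h - 6) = (h - 3)*(h - 2)*(h + 3)*(h + 4)*(h - 2)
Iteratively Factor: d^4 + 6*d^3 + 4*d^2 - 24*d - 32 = (d - 2)*(d^3 + 8*d^2 + 20*d + 16) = (d - 2)*(d + 2)*(d^2 + 6*d + 8) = (d - 2)*(d + 2)*(d + 4)*(d + 2)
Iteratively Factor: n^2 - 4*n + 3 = (n - 1)*(n - 3)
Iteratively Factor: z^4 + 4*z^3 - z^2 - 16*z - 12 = (z + 3)*(z^3 + z^2 - 4*z - 4) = (z + 2)*(z + 3)*(z^2 - z - 2) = (z + 1)*(z + 2)*(z + 3)*(z - 2)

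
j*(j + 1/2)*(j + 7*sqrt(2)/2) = j^3 + j^2/2 + 7*sqrt(2)*j^2/2 + 7*sqrt(2)*j/4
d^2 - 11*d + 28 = (d - 7)*(d - 4)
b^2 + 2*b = b*(b + 2)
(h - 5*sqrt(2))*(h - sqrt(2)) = h^2 - 6*sqrt(2)*h + 10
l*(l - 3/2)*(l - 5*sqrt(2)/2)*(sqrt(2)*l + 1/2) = sqrt(2)*l^4 - 9*l^3/2 - 3*sqrt(2)*l^3/2 - 5*sqrt(2)*l^2/4 + 27*l^2/4 + 15*sqrt(2)*l/8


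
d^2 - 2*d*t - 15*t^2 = (d - 5*t)*(d + 3*t)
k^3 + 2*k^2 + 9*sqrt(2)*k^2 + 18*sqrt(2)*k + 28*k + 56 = (k + 2)*(k + 2*sqrt(2))*(k + 7*sqrt(2))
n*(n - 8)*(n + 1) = n^3 - 7*n^2 - 8*n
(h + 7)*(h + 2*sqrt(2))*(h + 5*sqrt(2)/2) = h^3 + 9*sqrt(2)*h^2/2 + 7*h^2 + 10*h + 63*sqrt(2)*h/2 + 70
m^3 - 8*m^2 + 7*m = m*(m - 7)*(m - 1)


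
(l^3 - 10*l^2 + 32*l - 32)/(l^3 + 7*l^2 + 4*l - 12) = (l^3 - 10*l^2 + 32*l - 32)/(l^3 + 7*l^2 + 4*l - 12)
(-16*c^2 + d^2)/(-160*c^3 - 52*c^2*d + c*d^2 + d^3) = (4*c - d)/(40*c^2 + 3*c*d - d^2)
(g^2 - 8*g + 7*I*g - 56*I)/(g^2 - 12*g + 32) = (g + 7*I)/(g - 4)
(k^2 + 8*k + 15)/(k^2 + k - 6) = (k + 5)/(k - 2)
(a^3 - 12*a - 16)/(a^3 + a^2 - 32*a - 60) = (a^2 - 2*a - 8)/(a^2 - a - 30)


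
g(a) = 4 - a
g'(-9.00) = -1.00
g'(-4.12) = -1.00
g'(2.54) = -1.00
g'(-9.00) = -1.00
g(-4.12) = 8.12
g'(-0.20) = -1.00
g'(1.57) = -1.00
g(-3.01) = 7.01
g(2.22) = 1.78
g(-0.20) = 4.20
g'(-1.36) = -1.00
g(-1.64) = 5.64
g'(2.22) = -1.00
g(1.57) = 2.43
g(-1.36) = 5.36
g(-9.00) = 13.00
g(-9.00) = 13.00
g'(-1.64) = -1.00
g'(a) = -1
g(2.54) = 1.46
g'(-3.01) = -1.00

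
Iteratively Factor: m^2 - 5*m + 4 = (m - 4)*(m - 1)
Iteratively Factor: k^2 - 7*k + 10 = (k - 2)*(k - 5)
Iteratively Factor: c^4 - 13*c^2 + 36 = (c - 2)*(c^3 + 2*c^2 - 9*c - 18) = (c - 3)*(c - 2)*(c^2 + 5*c + 6) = (c - 3)*(c - 2)*(c + 3)*(c + 2)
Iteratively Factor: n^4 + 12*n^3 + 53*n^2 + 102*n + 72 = (n + 3)*(n^3 + 9*n^2 + 26*n + 24) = (n + 2)*(n + 3)*(n^2 + 7*n + 12) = (n + 2)*(n + 3)*(n + 4)*(n + 3)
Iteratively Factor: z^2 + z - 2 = (z + 2)*(z - 1)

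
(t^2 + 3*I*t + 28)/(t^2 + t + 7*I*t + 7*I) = (t - 4*I)/(t + 1)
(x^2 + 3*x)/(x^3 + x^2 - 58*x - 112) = x*(x + 3)/(x^3 + x^2 - 58*x - 112)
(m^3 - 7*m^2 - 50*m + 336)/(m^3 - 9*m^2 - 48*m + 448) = (m - 6)/(m - 8)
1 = 1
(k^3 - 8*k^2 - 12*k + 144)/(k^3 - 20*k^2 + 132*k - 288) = (k + 4)/(k - 8)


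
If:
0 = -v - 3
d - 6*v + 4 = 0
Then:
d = -22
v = -3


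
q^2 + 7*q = q*(q + 7)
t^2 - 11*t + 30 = (t - 6)*(t - 5)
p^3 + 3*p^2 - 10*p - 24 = (p - 3)*(p + 2)*(p + 4)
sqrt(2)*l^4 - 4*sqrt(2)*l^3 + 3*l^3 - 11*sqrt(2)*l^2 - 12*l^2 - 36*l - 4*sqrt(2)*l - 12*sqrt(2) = (l - 6)*(l + 2)*(l + sqrt(2))*(sqrt(2)*l + 1)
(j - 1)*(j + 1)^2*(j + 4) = j^4 + 5*j^3 + 3*j^2 - 5*j - 4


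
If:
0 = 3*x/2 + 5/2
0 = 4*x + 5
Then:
No Solution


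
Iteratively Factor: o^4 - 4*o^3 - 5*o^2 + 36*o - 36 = (o - 2)*(o^3 - 2*o^2 - 9*o + 18) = (o - 2)^2*(o^2 - 9) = (o - 2)^2*(o + 3)*(o - 3)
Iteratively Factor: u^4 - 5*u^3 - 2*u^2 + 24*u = (u - 4)*(u^3 - u^2 - 6*u) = u*(u - 4)*(u^2 - u - 6) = u*(u - 4)*(u + 2)*(u - 3)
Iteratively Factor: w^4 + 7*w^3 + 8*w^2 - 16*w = (w)*(w^3 + 7*w^2 + 8*w - 16) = w*(w - 1)*(w^2 + 8*w + 16) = w*(w - 1)*(w + 4)*(w + 4)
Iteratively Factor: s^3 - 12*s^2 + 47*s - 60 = (s - 4)*(s^2 - 8*s + 15) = (s - 4)*(s - 3)*(s - 5)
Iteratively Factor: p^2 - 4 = (p + 2)*(p - 2)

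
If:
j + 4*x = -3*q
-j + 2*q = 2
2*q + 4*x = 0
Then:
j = -2/3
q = 2/3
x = -1/3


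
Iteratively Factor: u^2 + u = (u)*(u + 1)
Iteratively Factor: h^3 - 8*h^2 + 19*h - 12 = (h - 3)*(h^2 - 5*h + 4) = (h - 3)*(h - 1)*(h - 4)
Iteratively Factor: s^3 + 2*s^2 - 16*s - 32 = (s + 2)*(s^2 - 16) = (s + 2)*(s + 4)*(s - 4)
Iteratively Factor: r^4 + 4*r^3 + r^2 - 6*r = (r + 2)*(r^3 + 2*r^2 - 3*r) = r*(r + 2)*(r^2 + 2*r - 3) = r*(r - 1)*(r + 2)*(r + 3)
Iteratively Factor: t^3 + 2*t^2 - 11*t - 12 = (t + 1)*(t^2 + t - 12) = (t + 1)*(t + 4)*(t - 3)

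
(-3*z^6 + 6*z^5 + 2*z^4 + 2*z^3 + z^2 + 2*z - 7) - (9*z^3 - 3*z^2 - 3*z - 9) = -3*z^6 + 6*z^5 + 2*z^4 - 7*z^3 + 4*z^2 + 5*z + 2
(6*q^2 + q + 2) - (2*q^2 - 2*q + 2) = 4*q^2 + 3*q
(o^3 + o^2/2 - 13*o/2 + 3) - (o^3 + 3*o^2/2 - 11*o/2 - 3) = -o^2 - o + 6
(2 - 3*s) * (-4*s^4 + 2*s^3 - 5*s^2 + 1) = 12*s^5 - 14*s^4 + 19*s^3 - 10*s^2 - 3*s + 2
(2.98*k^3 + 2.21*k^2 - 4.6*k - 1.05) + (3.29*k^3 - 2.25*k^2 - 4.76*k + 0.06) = 6.27*k^3 - 0.04*k^2 - 9.36*k - 0.99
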